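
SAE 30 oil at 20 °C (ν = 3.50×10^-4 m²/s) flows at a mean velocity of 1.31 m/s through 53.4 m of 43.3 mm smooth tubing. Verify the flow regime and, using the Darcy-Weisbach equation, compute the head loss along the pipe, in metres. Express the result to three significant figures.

Re = VD/ν = 1.31·0.04330/3.50×10^-4 = 162 → laminar (Re < 2300)
f = 64/Re = 0.3949
h_f = f(L/D)V²/(2g) = 0.3949·(53.4/0.04330)·1.31²/(2·9.81) = 42.60 m

h_f ≈ 42.6 m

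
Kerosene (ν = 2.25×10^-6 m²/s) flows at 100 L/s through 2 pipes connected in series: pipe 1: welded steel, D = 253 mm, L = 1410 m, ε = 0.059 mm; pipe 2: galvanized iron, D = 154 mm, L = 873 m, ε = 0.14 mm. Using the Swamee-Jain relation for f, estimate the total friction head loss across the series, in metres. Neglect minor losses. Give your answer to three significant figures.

H ≈ 187 m

Pipe 1: V = 1.989 m/s, Re = 2.24×10^5, ε/D = 2.33×10^-4, f = 0.01712, h_1 = f(L/D)V²/2g = 19.24 m
Pipe 2: V = 5.369 m/s, Re = 3.67×10^5, ε/D = 9.09×10^-4, f = 0.02018, h_2 = f(L/D)V²/2g = 168.0 m
Series → Q common, losses add: H = Σh = 187.3 m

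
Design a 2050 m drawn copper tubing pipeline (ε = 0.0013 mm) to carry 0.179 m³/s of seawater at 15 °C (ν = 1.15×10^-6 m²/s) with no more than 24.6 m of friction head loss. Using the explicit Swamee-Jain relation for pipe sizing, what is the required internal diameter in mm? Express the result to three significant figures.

Swamee-Jain (Type III): D = 0.66·[ε^1.25·(LQ²/(gh_f))^4.75 + ν·Q^9.4·(L/(gh_f))^5.2]^0.04
LQ²/(gh_f) = 0.2722; L/(gh_f) = 8.495
Term 1 = ε^1.25·(…)^4.75 = 9.08×10^-11; Term 2 = ν·Q^9.4·(…)^5.2 = 7.40×10^-9
D = 0.66·(9.08×10^-11 + 7.40×10^-9)^0.04 = 0.3123 m = 312 mm
Check: V = 2.34 m/s, Re = 6.35×10^5, f = 0.01263, h_f = 23.1 m ≈ 24.6 m ✓

D ≈ 312 mm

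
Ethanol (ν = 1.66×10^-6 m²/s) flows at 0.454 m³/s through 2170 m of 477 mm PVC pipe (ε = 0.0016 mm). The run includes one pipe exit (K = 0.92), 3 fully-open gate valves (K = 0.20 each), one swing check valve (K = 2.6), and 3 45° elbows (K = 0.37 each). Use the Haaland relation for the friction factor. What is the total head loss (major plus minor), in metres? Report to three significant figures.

V = 4Q/(πD²) = 2.541 m/s; V²/2g = 0.3290 m
Re = 7.30×10^5, ε/D = 3.35×10^-6 → f = 0.01227 (Haaland)
Major: h_f = f(L/D)·V²/2g = 0.01227·4549·0.3290 = 18.36 m
Minor: ΣK = 5.23; h_m = ΣK·V²/2g = 1.721 m
Total H_L = 18.36 + 1.721 = 20.08 m

H_L ≈ 20.1 m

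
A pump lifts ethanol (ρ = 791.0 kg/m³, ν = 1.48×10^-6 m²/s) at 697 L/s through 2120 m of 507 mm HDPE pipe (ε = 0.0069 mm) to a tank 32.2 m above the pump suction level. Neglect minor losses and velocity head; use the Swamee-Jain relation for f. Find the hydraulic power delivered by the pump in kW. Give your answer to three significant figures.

P_hyd ≈ 334 kW

V = 4Q/(πD²) = 3.452 m/s; Re = 1.18×10^6; ε/D = 1.36×10^-5; f = 0.01165
h_f = f(L/D)V²/2g = 29.60 m
Total head H = z + h_f = 32.2 + 29.60 = 61.80 m
P_hyd = ρgQH = 791.0·9.81·0.697·61.80 = 334.2 kW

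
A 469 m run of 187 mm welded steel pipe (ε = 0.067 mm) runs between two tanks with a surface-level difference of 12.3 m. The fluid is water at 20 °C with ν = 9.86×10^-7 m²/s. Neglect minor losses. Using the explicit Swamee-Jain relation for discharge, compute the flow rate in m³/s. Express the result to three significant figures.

Q ≈ 0.0657 m³/s

Swamee-Jain (Type II): Q = -0.965·√(gD⁵h_f/L)·ln[ε/(3.7D) + √(3.17ν²L/(gD³h_f))]
√(gD⁵h_f/L) = √(9.81·0.187⁵·12.3/469) = 0.007670
ε/(3.7D) = 9.68×10^-5; √(3.17ν²L/(gD³h_f)) = 4.28×10^-5
Q = -0.965·0.007670·ln(1.396×10^-4) = 0.06570 m³/s
Check: V = 2.39 m/s, Re = 4.54×10^5, f = 0.01692, h_f = 12.4 m ≈ 12.3 m ✓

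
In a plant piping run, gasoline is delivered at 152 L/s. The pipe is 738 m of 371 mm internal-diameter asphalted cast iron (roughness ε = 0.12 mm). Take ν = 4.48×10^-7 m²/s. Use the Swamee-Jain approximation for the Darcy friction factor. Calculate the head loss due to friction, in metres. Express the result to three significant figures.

h_f ≈ 3.18 m

V = 4Q/(πD²) = 4·0.152/(π·0.371²) = 1.406 m/s
Re = VD/ν = 1.406·0.371/4.48×10^-7 = 1.16×10^6 → turbulent
ε/D = 0.12/371 = 3.23×10^-4
Swamee-Jain: f = 0.01587
h_f = f(L/D)V²/(2g) = 0.01587·(738/0.371)·1.406²/(2·9.81) = 3.181 m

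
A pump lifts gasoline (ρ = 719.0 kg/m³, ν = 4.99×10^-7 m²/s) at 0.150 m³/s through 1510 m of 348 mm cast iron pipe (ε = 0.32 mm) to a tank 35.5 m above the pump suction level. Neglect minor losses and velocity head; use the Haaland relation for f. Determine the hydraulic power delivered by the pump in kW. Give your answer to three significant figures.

V = 4Q/(πD²) = 1.577 m/s; Re = 1.10×10^6; ε/D = 9.20×10^-4; f = 0.01954
h_f = f(L/D)V²/2g = 10.75 m
Total head H = z + h_f = 35.5 + 10.75 = 46.25 m
P_hyd = ρgQH = 719.0·9.81·0.150·46.25 = 48.93 kW

P_hyd ≈ 48.9 kW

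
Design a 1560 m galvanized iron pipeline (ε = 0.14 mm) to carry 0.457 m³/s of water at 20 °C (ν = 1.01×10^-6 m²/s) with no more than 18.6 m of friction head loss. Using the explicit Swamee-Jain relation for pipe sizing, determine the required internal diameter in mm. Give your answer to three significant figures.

Swamee-Jain (Type III): D = 0.66·[ε^1.25·(LQ²/(gh_f))^4.75 + ν·Q^9.4·(L/(gh_f))^5.2]^0.04
LQ²/(gh_f) = 1.786; L/(gh_f) = 8.550
Term 1 = ε^1.25·(…)^4.75 = 2.39×10^-4; Term 2 = ν·Q^9.4·(…)^5.2 = 4.50×10^-5
D = 0.66·(2.39×10^-4 + 4.50×10^-5)^0.04 = 0.4761 m = 476 mm
Check: V = 2.57 m/s, Re = 1.21×10^6, f = 0.01558, h_f = 17.1 m ≈ 18.6 m ✓

D ≈ 476 mm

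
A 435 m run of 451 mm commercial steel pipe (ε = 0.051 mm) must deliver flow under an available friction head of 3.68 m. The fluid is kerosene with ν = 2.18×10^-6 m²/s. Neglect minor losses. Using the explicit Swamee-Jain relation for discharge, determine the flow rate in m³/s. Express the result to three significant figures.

Q ≈ 0.361 m³/s

Swamee-Jain (Type II): Q = -0.965·√(gD⁵h_f/L)·ln[ε/(3.7D) + √(3.17ν²L/(gD³h_f))]
√(gD⁵h_f/L) = √(9.81·0.451⁵·3.68/435) = 0.03935
ε/(3.7D) = 3.06×10^-5; √(3.17ν²L/(gD³h_f)) = 4.45×10^-5
Q = -0.965·0.03935·ln(7.505×10^-5) = 0.3607 m³/s
Check: V = 2.26 m/s, Re = 4.67×10^5, f = 0.01473, h_f = 3.69 m ≈ 3.68 m ✓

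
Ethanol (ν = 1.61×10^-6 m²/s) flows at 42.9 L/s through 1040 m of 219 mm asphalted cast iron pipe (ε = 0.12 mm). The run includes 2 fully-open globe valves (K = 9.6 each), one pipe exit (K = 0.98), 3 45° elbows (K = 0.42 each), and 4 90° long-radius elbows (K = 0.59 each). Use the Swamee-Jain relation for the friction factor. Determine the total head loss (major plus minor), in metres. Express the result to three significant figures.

H_L ≈ 7.74 m

V = 4Q/(πD²) = 1.139 m/s; V²/2g = 0.06611 m
Re = 1.55×10^5, ε/D = 5.48×10^-4 → f = 0.01964 (Swamee-Jain)
Major: h_f = f(L/D)·V²/2g = 0.01964·4749·0.06611 = 6.166 m
Minor: ΣK = 23.8; h_m = ΣK·V²/2g = 1.573 m
Total H_L = 6.166 + 1.573 = 7.739 m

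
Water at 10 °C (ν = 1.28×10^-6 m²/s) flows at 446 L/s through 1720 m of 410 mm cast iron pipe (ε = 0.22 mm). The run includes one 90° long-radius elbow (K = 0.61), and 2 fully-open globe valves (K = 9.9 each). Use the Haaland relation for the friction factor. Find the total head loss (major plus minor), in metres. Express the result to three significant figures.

V = 4Q/(πD²) = 3.378 m/s; V²/2g = 0.5816 m
Re = 1.08×10^6, ε/D = 5.37×10^-4 → f = 0.01739 (Haaland)
Major: h_f = f(L/D)·V²/2g = 0.01739·4195·0.5816 = 42.43 m
Minor: ΣK = 20.4; h_m = ΣK·V²/2g = 11.87 m
Total H_L = 42.43 + 11.87 = 54.30 m

H_L ≈ 54.3 m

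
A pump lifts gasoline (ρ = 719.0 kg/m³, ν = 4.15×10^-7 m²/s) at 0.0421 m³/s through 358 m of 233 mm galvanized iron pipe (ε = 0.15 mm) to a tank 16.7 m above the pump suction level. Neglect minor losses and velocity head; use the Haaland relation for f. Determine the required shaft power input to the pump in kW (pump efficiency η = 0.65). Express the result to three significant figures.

V = 4Q/(πD²) = 0.9874 m/s; Re = 5.54×10^5; ε/D = 6.44×10^-4; f = 0.01837
h_f = f(L/D)V²/2g = 1.402 m
Total head H = z + h_f = 16.7 + 1.402 = 18.10 m
P_hyd = ρgQH = 719.0·9.81·0.0421·18.10 = 5.375 kW
P_shaft = P_hyd/η = 5.375/0.65 = 8.270 kW

P_shaft ≈ 8.27 kW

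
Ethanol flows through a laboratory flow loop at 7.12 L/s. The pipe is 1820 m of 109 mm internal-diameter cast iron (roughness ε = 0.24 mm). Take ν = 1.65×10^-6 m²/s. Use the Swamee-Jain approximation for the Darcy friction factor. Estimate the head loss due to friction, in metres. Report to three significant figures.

V = 4Q/(πD²) = 4·0.00712/(π·0.109²) = 0.7630 m/s
Re = VD/ν = 0.7630·0.109/1.65×10^-6 = 5.04×10^4 → turbulent
ε/D = 0.24/109 = 0.00220
Swamee-Jain: f = 0.02721
h_f = f(L/D)V²/(2g) = 0.02721·(1820/0.109)·0.7630²/(2·9.81) = 13.48 m

h_f ≈ 13.5 m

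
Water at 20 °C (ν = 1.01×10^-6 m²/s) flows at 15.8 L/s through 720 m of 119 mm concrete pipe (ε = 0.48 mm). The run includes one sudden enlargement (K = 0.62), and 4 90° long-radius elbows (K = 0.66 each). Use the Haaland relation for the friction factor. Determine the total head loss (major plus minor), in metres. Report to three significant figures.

V = 4Q/(πD²) = 1.421 m/s; V²/2g = 0.1029 m
Re = 1.67×10^5, ε/D = 0.00403 → f = 0.02913 (Haaland)
Major: h_f = f(L/D)·V²/2g = 0.02913·6050·0.1029 = 18.13 m
Minor: ΣK = 3.26; h_m = ΣK·V²/2g = 0.3353 m
Total H_L = 18.13 + 0.3353 = 18.47 m

H_L ≈ 18.5 m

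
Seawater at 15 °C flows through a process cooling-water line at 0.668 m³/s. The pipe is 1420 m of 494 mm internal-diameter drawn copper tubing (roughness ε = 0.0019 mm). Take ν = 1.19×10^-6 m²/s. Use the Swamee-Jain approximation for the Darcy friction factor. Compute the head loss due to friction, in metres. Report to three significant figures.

h_f ≈ 19.6 m

V = 4Q/(πD²) = 4·0.668/(π·0.494²) = 3.485 m/s
Re = VD/ν = 3.485·0.494/1.19×10^-6 = 1.45×10^6 → turbulent
ε/D = 0.0019/494 = 3.85×10^-6
Swamee-Jain: f = 0.01104
h_f = f(L/D)V²/(2g) = 0.01104·(1420/0.494)·3.485²/(2·9.81) = 19.65 m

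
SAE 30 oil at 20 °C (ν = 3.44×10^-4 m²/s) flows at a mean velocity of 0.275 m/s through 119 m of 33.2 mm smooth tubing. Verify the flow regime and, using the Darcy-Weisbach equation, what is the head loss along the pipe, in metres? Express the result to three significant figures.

h_f ≈ 33.3 m

Re = VD/ν = 0.275·0.03320/3.44×10^-4 = 26.5 → laminar (Re < 2300)
f = 64/Re = 2.411
h_f = f(L/D)V²/(2g) = 2.411·(119/0.03320)·0.275²/(2·9.81) = 33.32 m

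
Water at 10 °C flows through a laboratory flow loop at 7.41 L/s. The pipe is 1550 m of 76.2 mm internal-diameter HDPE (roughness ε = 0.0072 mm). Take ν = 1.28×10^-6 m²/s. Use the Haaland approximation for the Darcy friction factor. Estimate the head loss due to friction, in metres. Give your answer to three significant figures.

V = 4Q/(πD²) = 4·0.00741/(π·0.0762²) = 1.625 m/s
Re = VD/ν = 1.625·0.0762/1.28×10^-6 = 9.67×10^4 → turbulent
ε/D = 0.0072/76.2 = 9.45×10^-5
Haaland: f = 0.01835
h_f = f(L/D)V²/(2g) = 0.01835·(1550/0.0762)·1.625²/(2·9.81) = 50.24 m

h_f ≈ 50.2 m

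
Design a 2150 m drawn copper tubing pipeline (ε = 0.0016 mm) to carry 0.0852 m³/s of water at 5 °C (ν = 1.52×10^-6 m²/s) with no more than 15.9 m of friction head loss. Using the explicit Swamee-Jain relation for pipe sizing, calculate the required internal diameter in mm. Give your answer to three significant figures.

D ≈ 264 mm

Swamee-Jain (Type III): D = 0.66·[ε^1.25·(LQ²/(gh_f))^4.75 + ν·Q^9.4·(L/(gh_f))^5.2]^0.04
LQ²/(gh_f) = 0.1001; L/(gh_f) = 13.78
Term 1 = ε^1.25·(…)^4.75 = 1.01×10^-12; Term 2 = ν·Q^9.4·(…)^5.2 = 1.13×10^-10
D = 0.66·(1.01×10^-12 + 1.13×10^-10)^0.04 = 0.2641 m = 264 mm
Check: V = 1.56 m/s, Re = 2.70×10^5, f = 0.01473, h_f = 14.8 m ≈ 15.9 m ✓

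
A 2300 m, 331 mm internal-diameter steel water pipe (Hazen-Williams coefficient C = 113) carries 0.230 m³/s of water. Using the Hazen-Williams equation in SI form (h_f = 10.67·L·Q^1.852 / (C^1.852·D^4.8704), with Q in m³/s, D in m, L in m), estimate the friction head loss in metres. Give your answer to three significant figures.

h_f = 10.67·2300·0.230^1.852 / (113^1.852·0.331^4.8704) = 55.48 m

h_f ≈ 55.5 m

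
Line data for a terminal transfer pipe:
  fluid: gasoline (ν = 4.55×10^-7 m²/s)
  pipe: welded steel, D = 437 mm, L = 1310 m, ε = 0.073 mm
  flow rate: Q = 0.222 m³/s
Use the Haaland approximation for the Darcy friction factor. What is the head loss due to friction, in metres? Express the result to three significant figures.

h_f ≈ 4.67 m

V = 4Q/(πD²) = 4·0.222/(π·0.437²) = 1.480 m/s
Re = VD/ν = 1.480·0.437/4.55×10^-7 = 1.42×10^6 → turbulent
ε/D = 0.073/437 = 1.67×10^-4
Haaland: f = 0.01396
h_f = f(L/D)V²/(2g) = 0.01396·(1310/0.437)·1.480²/(2·9.81) = 4.673 m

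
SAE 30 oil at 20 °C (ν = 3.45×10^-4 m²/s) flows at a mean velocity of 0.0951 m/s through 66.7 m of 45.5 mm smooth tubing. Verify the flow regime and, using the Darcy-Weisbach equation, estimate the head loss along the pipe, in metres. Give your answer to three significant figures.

Re = VD/ν = 0.0951·0.04550/3.45×10^-4 = 12.5 → laminar (Re < 2300)
f = 64/Re = 5.103
h_f = f(L/D)V²/(2g) = 5.103·(66.7/0.04550)·0.0951²/(2·9.81) = 3.448 m

h_f ≈ 3.45 m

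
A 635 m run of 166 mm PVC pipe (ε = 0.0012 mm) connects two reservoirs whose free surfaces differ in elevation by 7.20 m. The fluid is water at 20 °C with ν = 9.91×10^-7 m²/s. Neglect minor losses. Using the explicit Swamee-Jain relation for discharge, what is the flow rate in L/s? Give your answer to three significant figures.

Q ≈ 34.1 L/s

Swamee-Jain (Type II): Q = -0.965·√(gD⁵h_f/L)·ln[ε/(3.7D) + √(3.17ν²L/(gD³h_f))]
√(gD⁵h_f/L) = √(9.81·0.166⁵·7.20/635) = 0.003744
ε/(3.7D) = 1.95×10^-6; √(3.17ν²L/(gD³h_f)) = 7.82×10^-5
Q = -0.965·0.003744·ln(8.018×10^-5) = 0.03408 m³/s
Check: V = 1.57 m/s, Re = 2.64×10^5, f = 0.01481, h_f = 7.16 m ≈ 7.20 m ✓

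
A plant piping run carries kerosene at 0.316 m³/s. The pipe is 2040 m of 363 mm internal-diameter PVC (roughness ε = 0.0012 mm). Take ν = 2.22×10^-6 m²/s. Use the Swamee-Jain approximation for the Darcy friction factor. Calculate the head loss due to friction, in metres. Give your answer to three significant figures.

V = 4Q/(πD²) = 4·0.316/(π·0.363²) = 3.053 m/s
Re = VD/ν = 3.053·0.363/2.22×10^-6 = 4.99×10^5 → turbulent
ε/D = 0.0012/363 = 3.31×10^-6
Swamee-Jain: f = 0.01315
h_f = f(L/D)V²/(2g) = 0.01315·(2040/0.363)·3.053²/(2·9.81) = 35.11 m

h_f ≈ 35.1 m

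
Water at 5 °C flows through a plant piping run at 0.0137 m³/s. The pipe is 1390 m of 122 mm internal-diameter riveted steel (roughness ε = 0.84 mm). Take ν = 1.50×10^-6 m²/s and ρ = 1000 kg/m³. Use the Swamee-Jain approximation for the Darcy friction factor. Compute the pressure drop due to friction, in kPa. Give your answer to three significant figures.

V = 4Q/(πD²) = 4·0.0137/(π·0.122²) = 1.172 m/s
Re = VD/ν = 1.172·0.122/1.50×10^-6 = 9.53×10^4 → turbulent
ε/D = 0.84/122 = 0.00689
Swamee-Jain: f = 0.03460
h_f = f(L/D)V²/(2g) = 0.03460·(1390/0.122)·1.172²/(2·9.81) = 27.59 m
Δp = ρg·h_f = 1000·9.81·27.59 = 270.7 kPa

Δp ≈ 271 kPa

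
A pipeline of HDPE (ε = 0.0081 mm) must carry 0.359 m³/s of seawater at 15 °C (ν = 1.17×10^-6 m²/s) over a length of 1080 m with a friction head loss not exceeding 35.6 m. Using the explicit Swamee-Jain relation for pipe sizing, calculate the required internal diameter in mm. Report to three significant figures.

D ≈ 331 mm

Swamee-Jain (Type III): D = 0.66·[ε^1.25·(LQ²/(gh_f))^4.75 + ν·Q^9.4·(L/(gh_f))^5.2]^0.04
LQ²/(gh_f) = 0.3986; L/(gh_f) = 3.092
Term 1 = ε^1.25·(…)^4.75 = 5.47×10^-9; Term 2 = ν·Q^9.4·(…)^5.2 = 2.73×10^-8
D = 0.66·(5.47×10^-9 + 2.73×10^-8)^0.04 = 0.3312 m = 331 mm
Check: V = 4.17 m/s, Re = 1.18×10^6, f = 0.01192, h_f = 34.4 m ≈ 35.6 m ✓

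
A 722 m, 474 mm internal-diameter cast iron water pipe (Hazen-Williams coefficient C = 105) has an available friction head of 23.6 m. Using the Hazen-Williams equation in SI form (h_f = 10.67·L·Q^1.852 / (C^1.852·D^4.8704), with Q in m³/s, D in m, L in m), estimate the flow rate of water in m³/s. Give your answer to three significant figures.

Rearranging: Q = [h_f·C^1.852·D^4.8704 / (10.67·L)]^(1/1.852)
Q = [23.6·105^1.852·0.474^4.8704 / (10.67·722)]^0.540 = 0.6475 m³/s

Q ≈ 0.647 m³/s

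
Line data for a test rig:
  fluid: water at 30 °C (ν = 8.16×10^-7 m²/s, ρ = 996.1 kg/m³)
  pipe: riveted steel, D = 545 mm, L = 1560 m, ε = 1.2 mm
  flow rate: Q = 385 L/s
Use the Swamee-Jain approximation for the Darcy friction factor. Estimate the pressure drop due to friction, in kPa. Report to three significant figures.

V = 4Q/(πD²) = 4·0.385/(π·0.545²) = 1.650 m/s
Re = VD/ν = 1.650·0.545/8.16×10^-7 = 1.10×10^6 → turbulent
ε/D = 1.2/545 = 0.00220
Swamee-Jain: f = 0.02426
h_f = f(L/D)V²/(2g) = 0.02426·(1560/0.545)·1.650²/(2·9.81) = 9.638 m
Δp = ρg·h_f = 996.1·9.81·9.638 = 94.18 kPa

Δp ≈ 94.2 kPa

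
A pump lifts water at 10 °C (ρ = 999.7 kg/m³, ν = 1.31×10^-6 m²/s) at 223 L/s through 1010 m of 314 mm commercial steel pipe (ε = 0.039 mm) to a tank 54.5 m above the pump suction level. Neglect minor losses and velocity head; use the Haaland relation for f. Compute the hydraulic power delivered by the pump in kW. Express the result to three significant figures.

P_hyd ≈ 161 kW

V = 4Q/(πD²) = 2.880 m/s; Re = 6.90×10^5; ε/D = 1.24×10^-4; f = 0.01408
h_f = f(L/D)V²/2g = 19.14 m
Total head H = z + h_f = 54.5 + 19.14 = 73.64 m
P_hyd = ρgQH = 999.7·9.81·0.223·73.64 = 161.1 kW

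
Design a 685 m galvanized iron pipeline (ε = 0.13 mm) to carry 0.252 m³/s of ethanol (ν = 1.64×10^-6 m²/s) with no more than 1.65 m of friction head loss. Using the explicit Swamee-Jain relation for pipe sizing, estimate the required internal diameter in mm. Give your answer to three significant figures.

Swamee-Jain (Type III): D = 0.66·[ε^1.25·(LQ²/(gh_f))^4.75 + ν·Q^9.4·(L/(gh_f))^5.2]^0.04
LQ²/(gh_f) = 2.687; L/(gh_f) = 42.32
Term 1 = ε^1.25·(…)^4.75 = 0.00152; Term 2 = ν·Q^9.4·(…)^5.2 = 0.00111
D = 0.66·(0.00152 + 0.00111)^0.04 = 0.5204 m = 520 mm
Check: V = 1.18 m/s, Re = 3.76×10^5, f = 0.01634, h_f = 1.54 m ≈ 1.65 m ✓

D ≈ 520 mm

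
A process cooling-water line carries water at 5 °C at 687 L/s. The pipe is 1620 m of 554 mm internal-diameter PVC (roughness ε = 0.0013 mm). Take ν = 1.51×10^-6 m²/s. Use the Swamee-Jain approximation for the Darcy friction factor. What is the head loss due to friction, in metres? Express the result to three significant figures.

V = 4Q/(πD²) = 4·0.687/(π·0.554²) = 2.850 m/s
Re = VD/ν = 2.850·0.554/1.51×10^-6 = 1.05×10^6 → turbulent
ε/D = 0.0013/554 = 2.35×10^-6
Swamee-Jain: f = 0.01158
h_f = f(L/D)V²/(2g) = 0.01158·(1620/0.554)·2.850²/(2·9.81) = 14.02 m

h_f ≈ 14.0 m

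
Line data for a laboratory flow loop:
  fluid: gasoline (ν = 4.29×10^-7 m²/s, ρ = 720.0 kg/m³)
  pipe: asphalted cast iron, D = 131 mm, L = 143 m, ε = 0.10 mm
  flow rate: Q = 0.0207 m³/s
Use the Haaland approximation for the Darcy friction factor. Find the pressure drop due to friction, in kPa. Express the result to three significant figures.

Δp ≈ 17.7 kPa

V = 4Q/(πD²) = 4·0.0207/(π·0.131²) = 1.536 m/s
Re = VD/ν = 1.536·0.131/4.29×10^-7 = 4.69×10^5 → turbulent
ε/D = 0.10/131 = 7.63×10^-4
Haaland: f = 0.01911
h_f = f(L/D)V²/(2g) = 0.01911·(143/0.131)·1.536²/(2·9.81) = 2.508 m
Δp = ρg·h_f = 720.0·9.81·2.508 = 17.72 kPa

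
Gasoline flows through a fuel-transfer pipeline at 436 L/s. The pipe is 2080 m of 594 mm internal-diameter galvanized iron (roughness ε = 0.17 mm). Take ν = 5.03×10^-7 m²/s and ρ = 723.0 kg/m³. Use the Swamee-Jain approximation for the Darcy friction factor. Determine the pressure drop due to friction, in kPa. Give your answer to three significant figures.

Δp ≈ 47.9 kPa

V = 4Q/(πD²) = 4·0.436/(π·0.594²) = 1.573 m/s
Re = VD/ν = 1.573·0.594/5.03×10^-7 = 1.86×10^6 → turbulent
ε/D = 0.17/594 = 2.86×10^-4
Swamee-Jain: f = 0.01529
h_f = f(L/D)V²/(2g) = 0.01529·(2080/0.594)·1.573²/(2·9.81) = 6.755 m
Δp = ρg·h_f = 723.0·9.81·6.755 = 47.91 kPa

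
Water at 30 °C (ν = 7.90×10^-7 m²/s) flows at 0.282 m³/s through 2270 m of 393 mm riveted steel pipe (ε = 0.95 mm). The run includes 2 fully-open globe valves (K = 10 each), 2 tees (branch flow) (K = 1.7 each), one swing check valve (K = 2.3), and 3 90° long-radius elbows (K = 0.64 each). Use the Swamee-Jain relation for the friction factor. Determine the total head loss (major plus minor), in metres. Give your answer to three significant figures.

V = 4Q/(πD²) = 2.325 m/s; V²/2g = 0.2755 m
Re = 1.16×10^6, ε/D = 0.00242 → f = 0.02485 (Swamee-Jain)
Major: h_f = f(L/D)·V²/2g = 0.02485·5776·0.2755 = 39.54 m
Minor: ΣK = 27.6; h_m = ΣK·V²/2g = 7.608 m
Total H_L = 39.54 + 7.608 = 47.15 m

H_L ≈ 47.1 m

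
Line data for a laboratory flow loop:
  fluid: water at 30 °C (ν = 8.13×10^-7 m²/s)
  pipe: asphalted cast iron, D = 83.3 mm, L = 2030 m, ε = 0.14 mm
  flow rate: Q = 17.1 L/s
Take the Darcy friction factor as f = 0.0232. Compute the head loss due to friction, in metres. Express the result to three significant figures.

h_f ≈ 284 m

V = 4Q/(πD²) = 4·0.0171/(π·0.0833²) = 3.138 m/s
h_f = f(L/D)V²/(2g) = 0.02320·(2030/0.0833)·3.138²/(2·9.81) = 283.7 m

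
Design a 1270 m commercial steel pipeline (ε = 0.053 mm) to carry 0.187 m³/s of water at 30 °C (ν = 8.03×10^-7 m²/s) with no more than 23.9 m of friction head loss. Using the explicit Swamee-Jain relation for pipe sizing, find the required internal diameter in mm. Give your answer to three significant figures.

Swamee-Jain (Type III): D = 0.66·[ε^1.25·(LQ²/(gh_f))^4.75 + ν·Q^9.4·(L/(gh_f))^5.2]^0.04
LQ²/(gh_f) = 0.1894; L/(gh_f) = 5.417
Term 1 = ε^1.25·(…)^4.75 = 1.67×10^-9; Term 2 = ν·Q^9.4·(…)^5.2 = 7.51×10^-10
D = 0.66·(1.67×10^-9 + 7.51×10^-10)^0.04 = 0.2985 m = 298 mm
Check: V = 2.67 m/s, Re = 9.93×10^5, f = 0.01452, h_f = 22.5 m ≈ 23.9 m ✓

D ≈ 298 mm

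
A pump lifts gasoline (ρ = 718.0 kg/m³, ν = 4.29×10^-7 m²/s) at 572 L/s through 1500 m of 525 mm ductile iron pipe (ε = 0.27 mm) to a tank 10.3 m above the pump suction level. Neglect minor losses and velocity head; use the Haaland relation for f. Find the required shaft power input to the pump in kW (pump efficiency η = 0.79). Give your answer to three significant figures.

P_shaft ≈ 141 kW

V = 4Q/(πD²) = 2.642 m/s; Re = 3.23×10^6; ε/D = 5.14×10^-4; f = 0.01698
h_f = f(L/D)V²/2g = 17.26 m
Total head H = z + h_f = 10.3 + 17.26 = 27.56 m
P_hyd = ρgQH = 718.0·9.81·0.572·27.56 = 111.0 kW
P_shaft = P_hyd/η = 111.0/0.79 = 140.6 kW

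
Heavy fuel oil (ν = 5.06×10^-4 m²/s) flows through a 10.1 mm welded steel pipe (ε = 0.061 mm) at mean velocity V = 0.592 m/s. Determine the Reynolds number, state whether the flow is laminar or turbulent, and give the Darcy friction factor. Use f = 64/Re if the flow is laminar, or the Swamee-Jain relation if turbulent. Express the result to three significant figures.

Re = VD/ν = 0.5920·0.0101/5.06×10^-4 = 11.8
Re < 2300 → laminar → f = 64/Re = 5.416

Re ≈ 11.8; laminar; f = 64/Re ≈ 5.42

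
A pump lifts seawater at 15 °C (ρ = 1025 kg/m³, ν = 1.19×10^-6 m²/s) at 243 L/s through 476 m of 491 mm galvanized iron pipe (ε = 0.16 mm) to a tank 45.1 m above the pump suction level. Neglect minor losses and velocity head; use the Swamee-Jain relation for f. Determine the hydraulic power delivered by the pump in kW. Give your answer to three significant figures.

V = 4Q/(πD²) = 1.283 m/s; Re = 5.30×10^5; ε/D = 3.26×10^-4; f = 0.01651
h_f = f(L/D)V²/2g = 1.344 m
Total head H = z + h_f = 45.1 + 1.344 = 46.44 m
P_hyd = ρgQH = 1025·9.81·0.243·46.44 = 113.5 kW

P_hyd ≈ 113 kW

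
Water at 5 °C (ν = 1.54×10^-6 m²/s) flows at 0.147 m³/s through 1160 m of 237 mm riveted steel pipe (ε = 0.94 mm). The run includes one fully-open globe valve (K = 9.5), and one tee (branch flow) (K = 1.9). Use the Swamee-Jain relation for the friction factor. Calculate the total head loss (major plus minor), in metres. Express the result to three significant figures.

H_L ≈ 85.8 m

V = 4Q/(πD²) = 3.332 m/s; V²/2g = 0.5659 m
Re = 5.13×10^5, ε/D = 0.00397 → f = 0.02866 (Swamee-Jain)
Major: h_f = f(L/D)·V²/2g = 0.02866·4895·0.5659 = 79.40 m
Minor: ΣK = 11.4; h_m = ΣK·V²/2g = 6.452 m
Total H_L = 79.40 + 6.452 = 85.85 m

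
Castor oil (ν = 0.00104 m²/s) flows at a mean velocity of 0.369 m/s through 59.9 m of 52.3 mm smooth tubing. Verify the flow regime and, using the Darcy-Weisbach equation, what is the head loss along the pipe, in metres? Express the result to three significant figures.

Re = VD/ν = 0.369·0.05230/0.00104 = 18.6 → laminar (Re < 2300)
f = 64/Re = 3.449
h_f = f(L/D)V²/(2g) = 3.449·(59.9/0.05230)·0.369²/(2·9.81) = 27.41 m

h_f ≈ 27.4 m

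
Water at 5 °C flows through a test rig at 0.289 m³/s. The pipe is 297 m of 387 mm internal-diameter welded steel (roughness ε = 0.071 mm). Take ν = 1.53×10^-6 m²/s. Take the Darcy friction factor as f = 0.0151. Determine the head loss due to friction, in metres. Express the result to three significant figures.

V = 4Q/(πD²) = 4·0.289/(π·0.387²) = 2.457 m/s
h_f = f(L/D)V²/(2g) = 0.01510·(297/0.387)·2.457²/(2·9.81) = 3.565 m

h_f ≈ 3.57 m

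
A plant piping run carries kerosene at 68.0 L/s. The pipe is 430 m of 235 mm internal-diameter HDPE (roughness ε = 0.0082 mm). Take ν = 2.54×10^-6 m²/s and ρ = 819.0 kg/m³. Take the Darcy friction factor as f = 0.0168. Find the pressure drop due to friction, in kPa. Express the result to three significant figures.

V = 4Q/(πD²) = 4·0.0680/(π·0.235²) = 1.568 m/s
h_f = f(L/D)V²/(2g) = 0.01680·(430/0.235)·1.568²/(2·9.81) = 3.851 m
Δp = ρg·h_f = 819.0·9.81·3.851 = 30.94 kPa

Δp ≈ 30.9 kPa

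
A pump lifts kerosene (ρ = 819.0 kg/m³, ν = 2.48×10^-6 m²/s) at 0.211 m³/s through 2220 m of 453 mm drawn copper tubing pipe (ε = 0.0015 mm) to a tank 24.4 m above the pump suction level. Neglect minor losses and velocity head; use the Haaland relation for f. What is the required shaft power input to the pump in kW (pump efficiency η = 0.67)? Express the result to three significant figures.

P_shaft ≈ 78.0 kW

V = 4Q/(πD²) = 1.309 m/s; Re = 2.39×10^5; ε/D = 3.31×10^-6; f = 0.01499
h_f = f(L/D)V²/2g = 6.419 m
Total head H = z + h_f = 24.4 + 6.419 = 30.82 m
P_hyd = ρgQH = 819.0·9.81·0.211·30.82 = 52.25 kW
P_shaft = P_hyd/η = 52.25/0.67 = 77.98 kW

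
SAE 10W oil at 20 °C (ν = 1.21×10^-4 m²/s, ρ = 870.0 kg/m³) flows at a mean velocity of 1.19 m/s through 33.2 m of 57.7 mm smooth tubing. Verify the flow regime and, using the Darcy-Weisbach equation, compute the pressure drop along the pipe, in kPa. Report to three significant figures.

Δp ≈ 40.0 kPa

Re = VD/ν = 1.19·0.05770/1.21×10^-4 = 567 → laminar (Re < 2300)
f = 64/Re = 0.1128
h_f = f(L/D)V²/(2g) = 0.1128·(33.2/0.05770)·1.19²/(2·9.81) = 4.684 m
Δp = ρg·h_f = 870.0·9.81·4.684 = 39.97 kPa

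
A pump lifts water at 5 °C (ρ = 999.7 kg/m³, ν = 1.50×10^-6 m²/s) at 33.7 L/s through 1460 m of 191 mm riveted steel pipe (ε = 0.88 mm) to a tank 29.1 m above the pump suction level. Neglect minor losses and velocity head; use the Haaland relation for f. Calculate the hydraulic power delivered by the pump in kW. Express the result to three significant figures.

P_hyd ≈ 15.0 kW

V = 4Q/(πD²) = 1.176 m/s; Re = 1.50×10^5; ε/D = 0.00461; f = 0.03029
h_f = f(L/D)V²/2g = 16.33 m
Total head H = z + h_f = 29.1 + 16.33 = 45.43 m
P_hyd = ρgQH = 999.7·9.81·0.0337·45.43 = 15.01 kW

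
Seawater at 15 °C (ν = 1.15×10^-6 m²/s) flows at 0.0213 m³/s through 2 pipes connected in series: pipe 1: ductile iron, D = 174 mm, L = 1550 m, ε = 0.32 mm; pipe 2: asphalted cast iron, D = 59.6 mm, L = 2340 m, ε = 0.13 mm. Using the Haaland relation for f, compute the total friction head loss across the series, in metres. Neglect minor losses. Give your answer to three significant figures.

H ≈ 2850 m

Pipe 1: V = 0.8958 m/s, Re = 1.36×10^5, ε/D = 0.00184, f = 0.02415, h_1 = f(L/D)V²/2g = 8.799 m
Pipe 2: V = 7.635 m/s, Re = 3.96×10^5, ε/D = 0.00218, f = 0.02440, h_2 = f(L/D)V²/2g = 2846 m
Series → Q common, losses add: H = Σh = 2855 m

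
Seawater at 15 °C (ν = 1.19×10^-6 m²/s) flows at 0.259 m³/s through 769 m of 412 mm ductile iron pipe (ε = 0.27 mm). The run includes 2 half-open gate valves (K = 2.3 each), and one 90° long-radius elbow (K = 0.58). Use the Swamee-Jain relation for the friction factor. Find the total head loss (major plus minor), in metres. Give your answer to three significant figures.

V = 4Q/(πD²) = 1.943 m/s; V²/2g = 0.1924 m
Re = 6.73×10^5, ε/D = 6.55×10^-4 → f = 0.01848 (Swamee-Jain)
Major: h_f = f(L/D)·V²/2g = 0.01848·1867·0.1924 = 6.635 m
Minor: ΣK = 5.18; h_m = ΣK·V²/2g = 0.9965 m
Total H_L = 6.635 + 0.9965 = 7.631 m

H_L ≈ 7.63 m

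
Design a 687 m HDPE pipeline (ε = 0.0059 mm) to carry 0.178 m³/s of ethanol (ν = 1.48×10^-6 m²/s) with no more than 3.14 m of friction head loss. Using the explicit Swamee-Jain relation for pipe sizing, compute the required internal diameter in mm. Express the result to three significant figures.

Swamee-Jain (Type III): D = 0.66·[ε^1.25·(LQ²/(gh_f))^4.75 + ν·Q^9.4·(L/(gh_f))^5.2]^0.04
LQ²/(gh_f) = 0.7066; L/(gh_f) = 22.30
Term 1 = ε^1.25·(…)^4.75 = 5.59×10^-8; Term 2 = ν·Q^9.4·(…)^5.2 = 1.37×10^-6
D = 0.66·(5.59×10^-8 + 1.37×10^-6)^0.04 = 0.3852 m = 385 mm
Check: V = 1.53 m/s, Re = 3.98×10^5, f = 0.01386, h_f = 2.94 m ≈ 3.14 m ✓

D ≈ 385 mm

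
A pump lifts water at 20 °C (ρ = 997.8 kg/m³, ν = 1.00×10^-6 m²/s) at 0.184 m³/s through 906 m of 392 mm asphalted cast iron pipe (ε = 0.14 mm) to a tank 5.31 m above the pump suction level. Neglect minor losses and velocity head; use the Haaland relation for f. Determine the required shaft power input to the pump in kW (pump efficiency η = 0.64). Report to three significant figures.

P_shaft ≈ 27.6 kW

V = 4Q/(πD²) = 1.525 m/s; Re = 5.98×10^5; ε/D = 3.57×10^-4; f = 0.01644
h_f = f(L/D)V²/2g = 4.501 m
Total head H = z + h_f = 5.31 + 4.501 = 9.811 m
P_hyd = ρgQH = 997.8·9.81·0.184·9.811 = 17.67 kW
P_shaft = P_hyd/η = 17.67/0.64 = 27.61 kW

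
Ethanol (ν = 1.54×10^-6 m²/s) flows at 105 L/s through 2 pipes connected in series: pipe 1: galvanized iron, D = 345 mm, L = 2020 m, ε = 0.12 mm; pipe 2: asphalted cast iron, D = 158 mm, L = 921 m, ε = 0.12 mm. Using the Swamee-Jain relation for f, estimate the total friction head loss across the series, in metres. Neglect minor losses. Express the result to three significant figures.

Pipe 1: V = 1.123 m/s, Re = 2.52×10^5, ε/D = 3.48×10^-4, f = 0.01767, h_1 = f(L/D)V²/2g = 6.652 m
Pipe 2: V = 5.355 m/s, Re = 5.49×10^5, ε/D = 7.59×10^-4, f = 0.01916, h_2 = f(L/D)V²/2g = 163.3 m
Series → Q common, losses add: H = Σh = 169.9 m

H ≈ 170 m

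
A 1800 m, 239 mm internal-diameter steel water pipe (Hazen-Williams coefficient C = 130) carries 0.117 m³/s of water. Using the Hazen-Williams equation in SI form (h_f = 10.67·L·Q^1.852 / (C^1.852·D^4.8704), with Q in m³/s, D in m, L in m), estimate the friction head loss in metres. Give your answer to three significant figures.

h_f = 10.67·1800·0.117^1.852 / (130^1.852·0.239^4.8704) = 46.79 m

h_f ≈ 46.8 m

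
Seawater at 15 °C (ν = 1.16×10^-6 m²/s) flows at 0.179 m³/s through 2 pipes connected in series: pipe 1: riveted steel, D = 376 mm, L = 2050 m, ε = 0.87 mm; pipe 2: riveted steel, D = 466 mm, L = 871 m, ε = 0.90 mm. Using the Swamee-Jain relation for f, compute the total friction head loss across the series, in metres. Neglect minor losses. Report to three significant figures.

H ≈ 20.4 m

Pipe 1: V = 1.612 m/s, Re = 5.23×10^5, ε/D = 0.00231, f = 0.02478, h_1 = f(L/D)V²/2g = 17.90 m
Pipe 2: V = 1.050 m/s, Re = 4.22×10^5, ε/D = 0.00193, f = 0.02377, h_2 = f(L/D)V²/2g = 2.495 m
Series → Q common, losses add: H = Σh = 20.39 m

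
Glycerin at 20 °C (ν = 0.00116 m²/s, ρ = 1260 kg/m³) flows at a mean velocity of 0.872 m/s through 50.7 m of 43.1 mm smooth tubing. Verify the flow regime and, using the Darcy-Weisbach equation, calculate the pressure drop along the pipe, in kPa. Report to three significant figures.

Δp ≈ 1110 kPa

Re = VD/ν = 0.872·0.04310/0.00116 = 32.4 → laminar (Re < 2300)
f = 64/Re = 1.975
h_f = f(L/D)V²/(2g) = 1.975·(50.7/0.04310)·0.872²/(2·9.81) = 90.06 m
Δp = ρg·h_f = 1260·9.81·90.06 = 1113 kPa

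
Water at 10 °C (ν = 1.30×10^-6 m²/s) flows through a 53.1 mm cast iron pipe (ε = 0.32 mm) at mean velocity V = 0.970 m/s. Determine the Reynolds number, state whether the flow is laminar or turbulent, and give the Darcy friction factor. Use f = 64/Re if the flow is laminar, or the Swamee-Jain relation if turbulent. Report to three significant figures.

Re = VD/ν = 0.9700·0.0531/1.30×10^-6 = 3.96×10^4
Re > 4000 → turbulent; ε/D = 0.00603
Swamee-Jain: f = 0.03457

Re ≈ 3.96×10^4; turbulent; f ≈ 0.0346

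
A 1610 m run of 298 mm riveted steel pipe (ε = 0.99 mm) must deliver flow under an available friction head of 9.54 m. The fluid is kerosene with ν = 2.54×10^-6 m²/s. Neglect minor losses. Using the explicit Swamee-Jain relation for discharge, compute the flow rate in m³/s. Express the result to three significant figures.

Q ≈ 0.0778 m³/s

Swamee-Jain (Type II): Q = -0.965·√(gD⁵h_f/L)·ln[ε/(3.7D) + √(3.17ν²L/(gD³h_f))]
√(gD⁵h_f/L) = √(9.81·0.298⁵·9.54/1610) = 0.01169
ε/(3.7D) = 8.98×10^-4; √(3.17ν²L/(gD³h_f)) = 1.15×10^-4
Q = -0.965·0.01169·ln(0.001013) = 0.07776 m³/s
Check: V = 1.11 m/s, Re = 1.31×10^5, f = 0.02810, h_f = 9.62 m ≈ 9.54 m ✓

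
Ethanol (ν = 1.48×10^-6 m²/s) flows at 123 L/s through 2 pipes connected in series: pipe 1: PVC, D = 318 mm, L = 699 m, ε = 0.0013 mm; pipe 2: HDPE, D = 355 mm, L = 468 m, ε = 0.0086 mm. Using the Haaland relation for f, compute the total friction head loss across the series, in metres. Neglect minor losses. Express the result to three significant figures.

H ≈ 5.30 m

Pipe 1: V = 1.549 m/s, Re = 3.33×10^5, ε/D = 4.09×10^-6, f = 0.01410, h_1 = f(L/D)V²/2g = 3.789 m
Pipe 2: V = 1.243 m/s, Re = 2.98×10^5, ε/D = 2.42×10^-5, f = 0.01456, h_2 = f(L/D)V²/2g = 1.511 m
Series → Q common, losses add: H = Σh = 5.301 m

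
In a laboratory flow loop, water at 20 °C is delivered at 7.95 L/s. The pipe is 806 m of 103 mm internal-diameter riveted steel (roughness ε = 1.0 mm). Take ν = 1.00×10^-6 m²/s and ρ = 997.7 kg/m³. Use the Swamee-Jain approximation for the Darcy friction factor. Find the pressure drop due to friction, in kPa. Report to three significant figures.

Δp ≈ 136 kPa

V = 4Q/(πD²) = 4·0.00795/(π·0.103²) = 0.9541 m/s
Re = VD/ν = 0.9541·0.103/1.00×10^-6 = 9.83×10^4 → turbulent
ε/D = 1.0/103 = 0.00971
Swamee-Jain: f = 0.03840
h_f = f(L/D)V²/(2g) = 0.03840·(806/0.103)·0.9541²/(2·9.81) = 13.94 m
Δp = ρg·h_f = 997.7·9.81·13.94 = 136.5 kPa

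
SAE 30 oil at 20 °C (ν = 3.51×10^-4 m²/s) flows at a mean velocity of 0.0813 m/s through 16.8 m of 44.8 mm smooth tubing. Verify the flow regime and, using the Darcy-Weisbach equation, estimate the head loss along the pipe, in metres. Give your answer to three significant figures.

Re = VD/ν = 0.0813·0.04480/3.51×10^-4 = 10.4 → laminar (Re < 2300)
f = 64/Re = 6.168
h_f = f(L/D)V²/(2g) = 6.168·(16.8/0.04480)·0.0813²/(2·9.81) = 0.7792 m

h_f ≈ 0.779 m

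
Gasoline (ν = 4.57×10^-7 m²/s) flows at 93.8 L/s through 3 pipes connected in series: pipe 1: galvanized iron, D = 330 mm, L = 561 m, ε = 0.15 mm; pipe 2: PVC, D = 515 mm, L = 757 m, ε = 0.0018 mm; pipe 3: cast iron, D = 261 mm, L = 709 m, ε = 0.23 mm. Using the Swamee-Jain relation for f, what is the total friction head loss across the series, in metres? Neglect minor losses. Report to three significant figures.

Pipe 1: V = 1.097 m/s, Re = 7.92×10^5, ε/D = 4.55×10^-4, f = 0.01712, h_1 = f(L/D)V²/2g = 1.785 m
Pipe 2: V = 0.4503 m/s, Re = 5.07×10^5, ε/D = 3.50×10^-6, f = 0.01311, h_2 = f(L/D)V²/2g = 0.1992 m
Pipe 3: V = 1.753 m/s, Re = 1.00×10^6, ε/D = 8.81×10^-4, f = 0.01947, h_3 = f(L/D)V²/2g = 8.286 m
Series → Q common, losses add: H = Σh = 10.27 m

H ≈ 10.3 m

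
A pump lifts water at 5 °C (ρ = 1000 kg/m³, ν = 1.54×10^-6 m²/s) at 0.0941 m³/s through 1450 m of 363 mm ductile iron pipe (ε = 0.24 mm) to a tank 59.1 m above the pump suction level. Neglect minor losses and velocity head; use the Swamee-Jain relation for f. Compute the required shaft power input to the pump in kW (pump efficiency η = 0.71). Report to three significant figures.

P_shaft ≈ 81.1 kW

V = 4Q/(πD²) = 0.9093 m/s; Re = 2.14×10^5; ε/D = 6.61×10^-4; f = 0.01963
h_f = f(L/D)V²/2g = 3.305 m
Total head H = z + h_f = 59.1 + 3.305 = 62.40 m
P_hyd = ρgQH = 1000·9.81·0.0941·62.40 = 57.61 kW
P_shaft = P_hyd/η = 57.61/0.71 = 81.14 kW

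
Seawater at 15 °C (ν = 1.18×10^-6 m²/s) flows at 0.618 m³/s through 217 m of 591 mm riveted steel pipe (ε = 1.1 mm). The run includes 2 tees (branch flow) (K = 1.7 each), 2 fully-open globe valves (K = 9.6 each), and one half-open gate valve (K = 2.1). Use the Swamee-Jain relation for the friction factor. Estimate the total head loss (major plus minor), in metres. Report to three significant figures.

V = 4Q/(πD²) = 2.253 m/s; V²/2g = 0.2587 m
Re = 1.13×10^6, ε/D = 0.00186 → f = 0.02322 (Swamee-Jain)
Major: h_f = f(L/D)·V²/2g = 0.02322·367.2·0.2587 = 2.206 m
Minor: ΣK = 24.7; h_m = ΣK·V²/2g = 6.389 m
Total H_L = 2.206 + 6.389 = 8.595 m

H_L ≈ 8.59 m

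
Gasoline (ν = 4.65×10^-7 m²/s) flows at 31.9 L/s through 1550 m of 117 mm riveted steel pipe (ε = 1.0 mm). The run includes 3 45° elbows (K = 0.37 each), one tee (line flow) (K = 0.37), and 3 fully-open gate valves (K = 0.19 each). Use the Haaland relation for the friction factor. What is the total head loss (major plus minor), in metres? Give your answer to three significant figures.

V = 4Q/(πD²) = 2.967 m/s; V²/2g = 0.4487 m
Re = 7.47×10^5, ε/D = 0.00855 → f = 0.03612 (Haaland)
Major: h_f = f(L/D)·V²/2g = 0.03612·13248·0.4487 = 214.7 m
Minor: ΣK = 2.05; h_m = ΣK·V²/2g = 0.9198 m
Total H_L = 214.7 + 0.9198 = 215.7 m

H_L ≈ 216 m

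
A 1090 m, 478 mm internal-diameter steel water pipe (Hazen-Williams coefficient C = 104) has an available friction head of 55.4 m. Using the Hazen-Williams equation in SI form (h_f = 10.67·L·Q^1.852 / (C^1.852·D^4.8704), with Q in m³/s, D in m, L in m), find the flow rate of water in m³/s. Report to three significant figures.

Rearranging: Q = [h_f·C^1.852·D^4.8704 / (10.67·L)]^(1/1.852)
Q = [55.4·104^1.852·0.478^4.8704 / (10.67·1090)]^0.540 = 0.8321 m³/s

Q ≈ 0.832 m³/s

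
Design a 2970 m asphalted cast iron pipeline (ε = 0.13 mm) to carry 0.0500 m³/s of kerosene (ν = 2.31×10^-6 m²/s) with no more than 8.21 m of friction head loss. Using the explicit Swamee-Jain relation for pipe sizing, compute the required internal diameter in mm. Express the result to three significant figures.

D ≈ 277 mm

Swamee-Jain (Type III): D = 0.66·[ε^1.25·(LQ²/(gh_f))^4.75 + ν·Q^9.4·(L/(gh_f))^5.2]^0.04
LQ²/(gh_f) = 0.09219; L/(gh_f) = 36.88
Term 1 = ε^1.25·(…)^4.75 = 1.68×10^-10; Term 2 = ν·Q^9.4·(…)^5.2 = 1.91×10^-10
D = 0.66·(1.68×10^-10 + 1.91×10^-10)^0.04 = 0.2765 m = 277 mm
Check: V = 0.833 m/s, Re = 9.97×10^4, f = 0.02029, h_f = 7.70 m ≈ 8.21 m ✓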